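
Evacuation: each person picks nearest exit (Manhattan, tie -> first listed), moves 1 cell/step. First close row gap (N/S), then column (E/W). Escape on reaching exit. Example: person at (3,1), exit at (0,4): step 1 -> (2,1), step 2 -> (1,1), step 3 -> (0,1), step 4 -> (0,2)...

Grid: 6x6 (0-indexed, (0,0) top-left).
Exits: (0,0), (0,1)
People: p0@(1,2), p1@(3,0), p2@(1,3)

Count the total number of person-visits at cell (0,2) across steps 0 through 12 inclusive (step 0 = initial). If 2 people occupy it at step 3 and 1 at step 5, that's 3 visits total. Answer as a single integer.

Step 0: p0@(1,2) p1@(3,0) p2@(1,3) -> at (0,2): 0 [-], cum=0
Step 1: p0@(0,2) p1@(2,0) p2@(0,3) -> at (0,2): 1 [p0], cum=1
Step 2: p0@ESC p1@(1,0) p2@(0,2) -> at (0,2): 1 [p2], cum=2
Step 3: p0@ESC p1@ESC p2@ESC -> at (0,2): 0 [-], cum=2
Total visits = 2

Answer: 2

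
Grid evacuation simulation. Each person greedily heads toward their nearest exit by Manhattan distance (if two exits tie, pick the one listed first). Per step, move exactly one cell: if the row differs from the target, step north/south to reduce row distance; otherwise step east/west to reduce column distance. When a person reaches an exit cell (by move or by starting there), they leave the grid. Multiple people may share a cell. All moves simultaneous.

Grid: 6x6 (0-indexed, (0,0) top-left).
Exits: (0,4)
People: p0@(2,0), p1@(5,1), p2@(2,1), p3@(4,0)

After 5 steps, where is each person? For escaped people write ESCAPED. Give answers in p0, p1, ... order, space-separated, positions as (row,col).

Step 1: p0:(2,0)->(1,0) | p1:(5,1)->(4,1) | p2:(2,1)->(1,1) | p3:(4,0)->(3,0)
Step 2: p0:(1,0)->(0,0) | p1:(4,1)->(3,1) | p2:(1,1)->(0,1) | p3:(3,0)->(2,0)
Step 3: p0:(0,0)->(0,1) | p1:(3,1)->(2,1) | p2:(0,1)->(0,2) | p3:(2,0)->(1,0)
Step 4: p0:(0,1)->(0,2) | p1:(2,1)->(1,1) | p2:(0,2)->(0,3) | p3:(1,0)->(0,0)
Step 5: p0:(0,2)->(0,3) | p1:(1,1)->(0,1) | p2:(0,3)->(0,4)->EXIT | p3:(0,0)->(0,1)

(0,3) (0,1) ESCAPED (0,1)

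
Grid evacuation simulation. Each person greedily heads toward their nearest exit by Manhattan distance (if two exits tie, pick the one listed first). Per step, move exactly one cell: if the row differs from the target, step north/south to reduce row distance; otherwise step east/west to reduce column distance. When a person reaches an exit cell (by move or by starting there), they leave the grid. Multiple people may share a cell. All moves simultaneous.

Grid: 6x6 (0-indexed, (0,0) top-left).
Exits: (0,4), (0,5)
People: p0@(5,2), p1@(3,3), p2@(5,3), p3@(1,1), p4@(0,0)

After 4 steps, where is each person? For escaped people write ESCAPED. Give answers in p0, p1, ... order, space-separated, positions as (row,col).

Step 1: p0:(5,2)->(4,2) | p1:(3,3)->(2,3) | p2:(5,3)->(4,3) | p3:(1,1)->(0,1) | p4:(0,0)->(0,1)
Step 2: p0:(4,2)->(3,2) | p1:(2,3)->(1,3) | p2:(4,3)->(3,3) | p3:(0,1)->(0,2) | p4:(0,1)->(0,2)
Step 3: p0:(3,2)->(2,2) | p1:(1,3)->(0,3) | p2:(3,3)->(2,3) | p3:(0,2)->(0,3) | p4:(0,2)->(0,3)
Step 4: p0:(2,2)->(1,2) | p1:(0,3)->(0,4)->EXIT | p2:(2,3)->(1,3) | p3:(0,3)->(0,4)->EXIT | p4:(0,3)->(0,4)->EXIT

(1,2) ESCAPED (1,3) ESCAPED ESCAPED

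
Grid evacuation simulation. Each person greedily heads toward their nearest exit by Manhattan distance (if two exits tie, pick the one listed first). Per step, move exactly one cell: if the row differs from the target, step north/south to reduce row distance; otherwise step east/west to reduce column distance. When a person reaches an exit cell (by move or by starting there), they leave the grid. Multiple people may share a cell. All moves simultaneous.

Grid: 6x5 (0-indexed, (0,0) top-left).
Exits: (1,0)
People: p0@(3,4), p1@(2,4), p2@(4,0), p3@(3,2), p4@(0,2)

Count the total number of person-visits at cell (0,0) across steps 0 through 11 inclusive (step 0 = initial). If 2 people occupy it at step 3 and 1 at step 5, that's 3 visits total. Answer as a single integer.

Step 0: p0@(3,4) p1@(2,4) p2@(4,0) p3@(3,2) p4@(0,2) -> at (0,0): 0 [-], cum=0
Step 1: p0@(2,4) p1@(1,4) p2@(3,0) p3@(2,2) p4@(1,2) -> at (0,0): 0 [-], cum=0
Step 2: p0@(1,4) p1@(1,3) p2@(2,0) p3@(1,2) p4@(1,1) -> at (0,0): 0 [-], cum=0
Step 3: p0@(1,3) p1@(1,2) p2@ESC p3@(1,1) p4@ESC -> at (0,0): 0 [-], cum=0
Step 4: p0@(1,2) p1@(1,1) p2@ESC p3@ESC p4@ESC -> at (0,0): 0 [-], cum=0
Step 5: p0@(1,1) p1@ESC p2@ESC p3@ESC p4@ESC -> at (0,0): 0 [-], cum=0
Step 6: p0@ESC p1@ESC p2@ESC p3@ESC p4@ESC -> at (0,0): 0 [-], cum=0
Total visits = 0

Answer: 0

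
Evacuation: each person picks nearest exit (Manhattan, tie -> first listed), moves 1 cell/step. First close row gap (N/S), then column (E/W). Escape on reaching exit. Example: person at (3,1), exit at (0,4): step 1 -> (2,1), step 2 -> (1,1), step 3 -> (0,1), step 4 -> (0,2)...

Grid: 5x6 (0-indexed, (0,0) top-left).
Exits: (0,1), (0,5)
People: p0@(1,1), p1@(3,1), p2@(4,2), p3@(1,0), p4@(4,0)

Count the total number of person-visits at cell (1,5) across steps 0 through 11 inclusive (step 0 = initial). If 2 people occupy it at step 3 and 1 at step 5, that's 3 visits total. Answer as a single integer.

Step 0: p0@(1,1) p1@(3,1) p2@(4,2) p3@(1,0) p4@(4,0) -> at (1,5): 0 [-], cum=0
Step 1: p0@ESC p1@(2,1) p2@(3,2) p3@(0,0) p4@(3,0) -> at (1,5): 0 [-], cum=0
Step 2: p0@ESC p1@(1,1) p2@(2,2) p3@ESC p4@(2,0) -> at (1,5): 0 [-], cum=0
Step 3: p0@ESC p1@ESC p2@(1,2) p3@ESC p4@(1,0) -> at (1,5): 0 [-], cum=0
Step 4: p0@ESC p1@ESC p2@(0,2) p3@ESC p4@(0,0) -> at (1,5): 0 [-], cum=0
Step 5: p0@ESC p1@ESC p2@ESC p3@ESC p4@ESC -> at (1,5): 0 [-], cum=0
Total visits = 0

Answer: 0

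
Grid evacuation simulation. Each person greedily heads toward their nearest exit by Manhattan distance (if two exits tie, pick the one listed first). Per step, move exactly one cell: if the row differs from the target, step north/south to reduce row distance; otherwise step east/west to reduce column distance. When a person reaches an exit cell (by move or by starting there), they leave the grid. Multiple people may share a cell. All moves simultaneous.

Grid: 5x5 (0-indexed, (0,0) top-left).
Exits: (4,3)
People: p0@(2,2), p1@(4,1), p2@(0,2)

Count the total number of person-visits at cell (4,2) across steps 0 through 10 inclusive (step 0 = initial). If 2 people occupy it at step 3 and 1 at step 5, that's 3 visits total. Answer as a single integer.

Answer: 3

Derivation:
Step 0: p0@(2,2) p1@(4,1) p2@(0,2) -> at (4,2): 0 [-], cum=0
Step 1: p0@(3,2) p1@(4,2) p2@(1,2) -> at (4,2): 1 [p1], cum=1
Step 2: p0@(4,2) p1@ESC p2@(2,2) -> at (4,2): 1 [p0], cum=2
Step 3: p0@ESC p1@ESC p2@(3,2) -> at (4,2): 0 [-], cum=2
Step 4: p0@ESC p1@ESC p2@(4,2) -> at (4,2): 1 [p2], cum=3
Step 5: p0@ESC p1@ESC p2@ESC -> at (4,2): 0 [-], cum=3
Total visits = 3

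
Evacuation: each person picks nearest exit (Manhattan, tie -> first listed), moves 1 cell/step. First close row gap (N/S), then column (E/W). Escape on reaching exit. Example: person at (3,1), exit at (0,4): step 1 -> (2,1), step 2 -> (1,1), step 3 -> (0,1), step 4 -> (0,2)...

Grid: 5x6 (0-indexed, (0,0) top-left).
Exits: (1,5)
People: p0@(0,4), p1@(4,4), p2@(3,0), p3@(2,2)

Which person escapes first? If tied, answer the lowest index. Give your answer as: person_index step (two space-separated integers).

Step 1: p0:(0,4)->(1,4) | p1:(4,4)->(3,4) | p2:(3,0)->(2,0) | p3:(2,2)->(1,2)
Step 2: p0:(1,4)->(1,5)->EXIT | p1:(3,4)->(2,4) | p2:(2,0)->(1,0) | p3:(1,2)->(1,3)
Step 3: p0:escaped | p1:(2,4)->(1,4) | p2:(1,0)->(1,1) | p3:(1,3)->(1,4)
Step 4: p0:escaped | p1:(1,4)->(1,5)->EXIT | p2:(1,1)->(1,2) | p3:(1,4)->(1,5)->EXIT
Step 5: p0:escaped | p1:escaped | p2:(1,2)->(1,3) | p3:escaped
Step 6: p0:escaped | p1:escaped | p2:(1,3)->(1,4) | p3:escaped
Step 7: p0:escaped | p1:escaped | p2:(1,4)->(1,5)->EXIT | p3:escaped
Exit steps: [2, 4, 7, 4]
First to escape: p0 at step 2

Answer: 0 2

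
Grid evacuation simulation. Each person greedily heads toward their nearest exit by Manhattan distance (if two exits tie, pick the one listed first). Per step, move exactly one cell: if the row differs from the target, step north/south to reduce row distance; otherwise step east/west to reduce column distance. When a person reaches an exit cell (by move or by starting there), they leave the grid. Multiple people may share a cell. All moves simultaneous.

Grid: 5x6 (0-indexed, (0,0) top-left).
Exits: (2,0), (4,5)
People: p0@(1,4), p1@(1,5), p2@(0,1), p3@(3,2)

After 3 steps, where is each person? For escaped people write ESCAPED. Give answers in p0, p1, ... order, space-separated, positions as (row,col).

Step 1: p0:(1,4)->(2,4) | p1:(1,5)->(2,5) | p2:(0,1)->(1,1) | p3:(3,2)->(2,2)
Step 2: p0:(2,4)->(3,4) | p1:(2,5)->(3,5) | p2:(1,1)->(2,1) | p3:(2,2)->(2,1)
Step 3: p0:(3,4)->(4,4) | p1:(3,5)->(4,5)->EXIT | p2:(2,1)->(2,0)->EXIT | p3:(2,1)->(2,0)->EXIT

(4,4) ESCAPED ESCAPED ESCAPED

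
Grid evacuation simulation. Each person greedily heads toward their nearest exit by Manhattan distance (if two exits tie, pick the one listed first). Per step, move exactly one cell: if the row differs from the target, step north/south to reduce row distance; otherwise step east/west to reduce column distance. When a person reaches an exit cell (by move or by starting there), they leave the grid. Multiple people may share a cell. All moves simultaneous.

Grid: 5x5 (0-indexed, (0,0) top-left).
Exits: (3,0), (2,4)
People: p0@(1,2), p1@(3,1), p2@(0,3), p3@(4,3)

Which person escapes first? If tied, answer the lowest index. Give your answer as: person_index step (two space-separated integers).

Answer: 1 1

Derivation:
Step 1: p0:(1,2)->(2,2) | p1:(3,1)->(3,0)->EXIT | p2:(0,3)->(1,3) | p3:(4,3)->(3,3)
Step 2: p0:(2,2)->(2,3) | p1:escaped | p2:(1,3)->(2,3) | p3:(3,3)->(2,3)
Step 3: p0:(2,3)->(2,4)->EXIT | p1:escaped | p2:(2,3)->(2,4)->EXIT | p3:(2,3)->(2,4)->EXIT
Exit steps: [3, 1, 3, 3]
First to escape: p1 at step 1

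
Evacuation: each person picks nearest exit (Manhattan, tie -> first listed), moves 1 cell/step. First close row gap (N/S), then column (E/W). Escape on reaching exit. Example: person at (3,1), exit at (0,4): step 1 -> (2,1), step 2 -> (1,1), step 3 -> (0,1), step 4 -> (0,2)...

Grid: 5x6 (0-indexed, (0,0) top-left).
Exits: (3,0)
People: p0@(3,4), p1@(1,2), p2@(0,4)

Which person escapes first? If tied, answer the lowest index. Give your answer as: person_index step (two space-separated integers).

Step 1: p0:(3,4)->(3,3) | p1:(1,2)->(2,2) | p2:(0,4)->(1,4)
Step 2: p0:(3,3)->(3,2) | p1:(2,2)->(3,2) | p2:(1,4)->(2,4)
Step 3: p0:(3,2)->(3,1) | p1:(3,2)->(3,1) | p2:(2,4)->(3,4)
Step 4: p0:(3,1)->(3,0)->EXIT | p1:(3,1)->(3,0)->EXIT | p2:(3,4)->(3,3)
Step 5: p0:escaped | p1:escaped | p2:(3,3)->(3,2)
Step 6: p0:escaped | p1:escaped | p2:(3,2)->(3,1)
Step 7: p0:escaped | p1:escaped | p2:(3,1)->(3,0)->EXIT
Exit steps: [4, 4, 7]
First to escape: p0 at step 4

Answer: 0 4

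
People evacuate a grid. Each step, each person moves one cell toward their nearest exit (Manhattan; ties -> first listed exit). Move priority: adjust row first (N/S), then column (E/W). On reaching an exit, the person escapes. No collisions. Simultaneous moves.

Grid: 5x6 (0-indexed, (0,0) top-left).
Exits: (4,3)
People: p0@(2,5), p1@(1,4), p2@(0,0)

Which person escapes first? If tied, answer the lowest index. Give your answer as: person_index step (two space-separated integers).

Step 1: p0:(2,5)->(3,5) | p1:(1,4)->(2,4) | p2:(0,0)->(1,0)
Step 2: p0:(3,5)->(4,5) | p1:(2,4)->(3,4) | p2:(1,0)->(2,0)
Step 3: p0:(4,5)->(4,4) | p1:(3,4)->(4,4) | p2:(2,0)->(3,0)
Step 4: p0:(4,4)->(4,3)->EXIT | p1:(4,4)->(4,3)->EXIT | p2:(3,0)->(4,0)
Step 5: p0:escaped | p1:escaped | p2:(4,0)->(4,1)
Step 6: p0:escaped | p1:escaped | p2:(4,1)->(4,2)
Step 7: p0:escaped | p1:escaped | p2:(4,2)->(4,3)->EXIT
Exit steps: [4, 4, 7]
First to escape: p0 at step 4

Answer: 0 4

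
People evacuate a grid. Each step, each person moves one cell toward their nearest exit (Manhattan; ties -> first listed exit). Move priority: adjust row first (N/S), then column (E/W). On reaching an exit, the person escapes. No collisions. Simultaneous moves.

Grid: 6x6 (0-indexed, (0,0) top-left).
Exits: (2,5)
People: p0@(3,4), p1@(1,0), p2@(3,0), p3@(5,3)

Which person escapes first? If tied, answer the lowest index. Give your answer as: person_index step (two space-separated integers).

Step 1: p0:(3,4)->(2,4) | p1:(1,0)->(2,0) | p2:(3,0)->(2,0) | p3:(5,3)->(4,3)
Step 2: p0:(2,4)->(2,5)->EXIT | p1:(2,0)->(2,1) | p2:(2,0)->(2,1) | p3:(4,3)->(3,3)
Step 3: p0:escaped | p1:(2,1)->(2,2) | p2:(2,1)->(2,2) | p3:(3,3)->(2,3)
Step 4: p0:escaped | p1:(2,2)->(2,3) | p2:(2,2)->(2,3) | p3:(2,3)->(2,4)
Step 5: p0:escaped | p1:(2,3)->(2,4) | p2:(2,3)->(2,4) | p3:(2,4)->(2,5)->EXIT
Step 6: p0:escaped | p1:(2,4)->(2,5)->EXIT | p2:(2,4)->(2,5)->EXIT | p3:escaped
Exit steps: [2, 6, 6, 5]
First to escape: p0 at step 2

Answer: 0 2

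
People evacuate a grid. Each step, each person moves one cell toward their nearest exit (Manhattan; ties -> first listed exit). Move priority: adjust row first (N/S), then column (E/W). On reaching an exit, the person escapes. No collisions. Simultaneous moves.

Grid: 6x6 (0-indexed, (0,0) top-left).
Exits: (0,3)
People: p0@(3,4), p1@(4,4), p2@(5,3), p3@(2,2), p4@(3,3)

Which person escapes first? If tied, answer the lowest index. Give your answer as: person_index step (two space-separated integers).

Step 1: p0:(3,4)->(2,4) | p1:(4,4)->(3,4) | p2:(5,3)->(4,3) | p3:(2,2)->(1,2) | p4:(3,3)->(2,3)
Step 2: p0:(2,4)->(1,4) | p1:(3,4)->(2,4) | p2:(4,3)->(3,3) | p3:(1,2)->(0,2) | p4:(2,3)->(1,3)
Step 3: p0:(1,4)->(0,4) | p1:(2,4)->(1,4) | p2:(3,3)->(2,3) | p3:(0,2)->(0,3)->EXIT | p4:(1,3)->(0,3)->EXIT
Step 4: p0:(0,4)->(0,3)->EXIT | p1:(1,4)->(0,4) | p2:(2,3)->(1,3) | p3:escaped | p4:escaped
Step 5: p0:escaped | p1:(0,4)->(0,3)->EXIT | p2:(1,3)->(0,3)->EXIT | p3:escaped | p4:escaped
Exit steps: [4, 5, 5, 3, 3]
First to escape: p3 at step 3

Answer: 3 3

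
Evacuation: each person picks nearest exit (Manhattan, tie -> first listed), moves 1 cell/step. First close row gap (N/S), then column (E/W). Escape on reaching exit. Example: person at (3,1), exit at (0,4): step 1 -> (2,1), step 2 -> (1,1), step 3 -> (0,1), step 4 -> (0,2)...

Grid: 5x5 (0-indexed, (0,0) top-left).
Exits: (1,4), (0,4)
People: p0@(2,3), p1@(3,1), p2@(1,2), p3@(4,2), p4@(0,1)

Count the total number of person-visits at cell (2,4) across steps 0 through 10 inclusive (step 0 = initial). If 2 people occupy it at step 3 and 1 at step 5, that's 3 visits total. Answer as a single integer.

Answer: 0

Derivation:
Step 0: p0@(2,3) p1@(3,1) p2@(1,2) p3@(4,2) p4@(0,1) -> at (2,4): 0 [-], cum=0
Step 1: p0@(1,3) p1@(2,1) p2@(1,3) p3@(3,2) p4@(0,2) -> at (2,4): 0 [-], cum=0
Step 2: p0@ESC p1@(1,1) p2@ESC p3@(2,2) p4@(0,3) -> at (2,4): 0 [-], cum=0
Step 3: p0@ESC p1@(1,2) p2@ESC p3@(1,2) p4@ESC -> at (2,4): 0 [-], cum=0
Step 4: p0@ESC p1@(1,3) p2@ESC p3@(1,3) p4@ESC -> at (2,4): 0 [-], cum=0
Step 5: p0@ESC p1@ESC p2@ESC p3@ESC p4@ESC -> at (2,4): 0 [-], cum=0
Total visits = 0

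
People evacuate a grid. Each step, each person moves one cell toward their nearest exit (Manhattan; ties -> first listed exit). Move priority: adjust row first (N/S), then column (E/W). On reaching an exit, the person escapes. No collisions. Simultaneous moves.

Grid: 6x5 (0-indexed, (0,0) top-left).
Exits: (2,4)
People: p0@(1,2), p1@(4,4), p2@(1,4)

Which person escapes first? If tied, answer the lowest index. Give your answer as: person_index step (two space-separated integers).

Step 1: p0:(1,2)->(2,2) | p1:(4,4)->(3,4) | p2:(1,4)->(2,4)->EXIT
Step 2: p0:(2,2)->(2,3) | p1:(3,4)->(2,4)->EXIT | p2:escaped
Step 3: p0:(2,3)->(2,4)->EXIT | p1:escaped | p2:escaped
Exit steps: [3, 2, 1]
First to escape: p2 at step 1

Answer: 2 1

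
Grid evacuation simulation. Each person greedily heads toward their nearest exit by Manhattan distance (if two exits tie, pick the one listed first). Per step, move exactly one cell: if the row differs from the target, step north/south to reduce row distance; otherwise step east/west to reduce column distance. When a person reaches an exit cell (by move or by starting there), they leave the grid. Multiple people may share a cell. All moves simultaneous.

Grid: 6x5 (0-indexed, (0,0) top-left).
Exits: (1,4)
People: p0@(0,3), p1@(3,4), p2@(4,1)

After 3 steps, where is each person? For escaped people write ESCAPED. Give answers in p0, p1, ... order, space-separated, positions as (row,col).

Step 1: p0:(0,3)->(1,3) | p1:(3,4)->(2,4) | p2:(4,1)->(3,1)
Step 2: p0:(1,3)->(1,4)->EXIT | p1:(2,4)->(1,4)->EXIT | p2:(3,1)->(2,1)
Step 3: p0:escaped | p1:escaped | p2:(2,1)->(1,1)

ESCAPED ESCAPED (1,1)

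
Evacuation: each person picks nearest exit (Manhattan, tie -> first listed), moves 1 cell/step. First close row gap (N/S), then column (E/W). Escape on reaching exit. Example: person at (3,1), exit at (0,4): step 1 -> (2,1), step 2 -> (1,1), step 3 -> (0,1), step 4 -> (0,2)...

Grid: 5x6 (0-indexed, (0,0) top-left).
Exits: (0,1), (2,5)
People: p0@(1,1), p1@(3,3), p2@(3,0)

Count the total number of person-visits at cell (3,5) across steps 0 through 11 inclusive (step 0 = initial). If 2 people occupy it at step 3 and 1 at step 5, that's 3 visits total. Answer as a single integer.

Answer: 0

Derivation:
Step 0: p0@(1,1) p1@(3,3) p2@(3,0) -> at (3,5): 0 [-], cum=0
Step 1: p0@ESC p1@(2,3) p2@(2,0) -> at (3,5): 0 [-], cum=0
Step 2: p0@ESC p1@(2,4) p2@(1,0) -> at (3,5): 0 [-], cum=0
Step 3: p0@ESC p1@ESC p2@(0,0) -> at (3,5): 0 [-], cum=0
Step 4: p0@ESC p1@ESC p2@ESC -> at (3,5): 0 [-], cum=0
Total visits = 0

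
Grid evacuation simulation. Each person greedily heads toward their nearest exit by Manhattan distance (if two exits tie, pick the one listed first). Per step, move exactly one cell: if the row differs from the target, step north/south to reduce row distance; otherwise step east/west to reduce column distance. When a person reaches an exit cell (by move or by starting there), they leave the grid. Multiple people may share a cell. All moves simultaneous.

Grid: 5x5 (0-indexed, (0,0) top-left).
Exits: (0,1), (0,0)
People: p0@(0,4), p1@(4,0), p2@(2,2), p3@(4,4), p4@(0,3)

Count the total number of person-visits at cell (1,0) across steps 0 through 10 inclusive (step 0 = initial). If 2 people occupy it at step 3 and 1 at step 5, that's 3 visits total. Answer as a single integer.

Answer: 1

Derivation:
Step 0: p0@(0,4) p1@(4,0) p2@(2,2) p3@(4,4) p4@(0,3) -> at (1,0): 0 [-], cum=0
Step 1: p0@(0,3) p1@(3,0) p2@(1,2) p3@(3,4) p4@(0,2) -> at (1,0): 0 [-], cum=0
Step 2: p0@(0,2) p1@(2,0) p2@(0,2) p3@(2,4) p4@ESC -> at (1,0): 0 [-], cum=0
Step 3: p0@ESC p1@(1,0) p2@ESC p3@(1,4) p4@ESC -> at (1,0): 1 [p1], cum=1
Step 4: p0@ESC p1@ESC p2@ESC p3@(0,4) p4@ESC -> at (1,0): 0 [-], cum=1
Step 5: p0@ESC p1@ESC p2@ESC p3@(0,3) p4@ESC -> at (1,0): 0 [-], cum=1
Step 6: p0@ESC p1@ESC p2@ESC p3@(0,2) p4@ESC -> at (1,0): 0 [-], cum=1
Step 7: p0@ESC p1@ESC p2@ESC p3@ESC p4@ESC -> at (1,0): 0 [-], cum=1
Total visits = 1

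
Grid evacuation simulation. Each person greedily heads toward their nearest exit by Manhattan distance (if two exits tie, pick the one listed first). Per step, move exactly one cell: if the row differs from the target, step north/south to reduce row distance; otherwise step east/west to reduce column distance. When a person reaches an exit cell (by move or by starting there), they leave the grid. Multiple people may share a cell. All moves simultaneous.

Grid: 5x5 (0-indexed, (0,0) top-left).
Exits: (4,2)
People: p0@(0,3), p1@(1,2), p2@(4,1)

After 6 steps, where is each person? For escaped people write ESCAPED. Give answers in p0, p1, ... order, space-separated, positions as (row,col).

Step 1: p0:(0,3)->(1,3) | p1:(1,2)->(2,2) | p2:(4,1)->(4,2)->EXIT
Step 2: p0:(1,3)->(2,3) | p1:(2,2)->(3,2) | p2:escaped
Step 3: p0:(2,3)->(3,3) | p1:(3,2)->(4,2)->EXIT | p2:escaped
Step 4: p0:(3,3)->(4,3) | p1:escaped | p2:escaped
Step 5: p0:(4,3)->(4,2)->EXIT | p1:escaped | p2:escaped

ESCAPED ESCAPED ESCAPED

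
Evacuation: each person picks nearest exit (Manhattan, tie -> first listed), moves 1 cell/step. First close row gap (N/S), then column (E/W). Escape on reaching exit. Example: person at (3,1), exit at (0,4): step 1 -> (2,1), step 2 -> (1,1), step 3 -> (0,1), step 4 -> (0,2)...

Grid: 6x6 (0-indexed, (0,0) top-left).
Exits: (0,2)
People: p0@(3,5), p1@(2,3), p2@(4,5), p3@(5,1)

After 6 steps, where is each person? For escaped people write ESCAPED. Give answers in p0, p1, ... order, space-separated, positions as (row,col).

Step 1: p0:(3,5)->(2,5) | p1:(2,3)->(1,3) | p2:(4,5)->(3,5) | p3:(5,1)->(4,1)
Step 2: p0:(2,5)->(1,5) | p1:(1,3)->(0,3) | p2:(3,5)->(2,5) | p3:(4,1)->(3,1)
Step 3: p0:(1,5)->(0,5) | p1:(0,3)->(0,2)->EXIT | p2:(2,5)->(1,5) | p3:(3,1)->(2,1)
Step 4: p0:(0,5)->(0,4) | p1:escaped | p2:(1,5)->(0,5) | p3:(2,1)->(1,1)
Step 5: p0:(0,4)->(0,3) | p1:escaped | p2:(0,5)->(0,4) | p3:(1,1)->(0,1)
Step 6: p0:(0,3)->(0,2)->EXIT | p1:escaped | p2:(0,4)->(0,3) | p3:(0,1)->(0,2)->EXIT

ESCAPED ESCAPED (0,3) ESCAPED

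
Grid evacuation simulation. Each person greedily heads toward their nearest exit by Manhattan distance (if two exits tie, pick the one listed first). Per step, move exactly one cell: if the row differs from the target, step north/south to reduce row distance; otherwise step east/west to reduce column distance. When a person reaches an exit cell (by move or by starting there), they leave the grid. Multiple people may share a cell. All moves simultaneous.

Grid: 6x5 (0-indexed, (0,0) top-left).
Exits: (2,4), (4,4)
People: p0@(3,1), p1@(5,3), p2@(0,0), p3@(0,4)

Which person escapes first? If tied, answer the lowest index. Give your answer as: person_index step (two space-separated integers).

Step 1: p0:(3,1)->(2,1) | p1:(5,3)->(4,3) | p2:(0,0)->(1,0) | p3:(0,4)->(1,4)
Step 2: p0:(2,1)->(2,2) | p1:(4,3)->(4,4)->EXIT | p2:(1,0)->(2,0) | p3:(1,4)->(2,4)->EXIT
Step 3: p0:(2,2)->(2,3) | p1:escaped | p2:(2,0)->(2,1) | p3:escaped
Step 4: p0:(2,3)->(2,4)->EXIT | p1:escaped | p2:(2,1)->(2,2) | p3:escaped
Step 5: p0:escaped | p1:escaped | p2:(2,2)->(2,3) | p3:escaped
Step 6: p0:escaped | p1:escaped | p2:(2,3)->(2,4)->EXIT | p3:escaped
Exit steps: [4, 2, 6, 2]
First to escape: p1 at step 2

Answer: 1 2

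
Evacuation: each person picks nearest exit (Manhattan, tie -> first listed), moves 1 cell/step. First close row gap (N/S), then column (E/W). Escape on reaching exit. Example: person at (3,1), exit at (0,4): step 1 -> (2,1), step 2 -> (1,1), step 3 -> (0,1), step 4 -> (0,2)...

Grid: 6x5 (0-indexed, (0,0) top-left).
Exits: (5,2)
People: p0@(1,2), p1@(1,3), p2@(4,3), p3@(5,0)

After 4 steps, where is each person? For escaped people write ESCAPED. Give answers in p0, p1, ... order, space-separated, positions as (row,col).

Step 1: p0:(1,2)->(2,2) | p1:(1,3)->(2,3) | p2:(4,3)->(5,3) | p3:(5,0)->(5,1)
Step 2: p0:(2,2)->(3,2) | p1:(2,3)->(3,3) | p2:(5,3)->(5,2)->EXIT | p3:(5,1)->(5,2)->EXIT
Step 3: p0:(3,2)->(4,2) | p1:(3,3)->(4,3) | p2:escaped | p3:escaped
Step 4: p0:(4,2)->(5,2)->EXIT | p1:(4,3)->(5,3) | p2:escaped | p3:escaped

ESCAPED (5,3) ESCAPED ESCAPED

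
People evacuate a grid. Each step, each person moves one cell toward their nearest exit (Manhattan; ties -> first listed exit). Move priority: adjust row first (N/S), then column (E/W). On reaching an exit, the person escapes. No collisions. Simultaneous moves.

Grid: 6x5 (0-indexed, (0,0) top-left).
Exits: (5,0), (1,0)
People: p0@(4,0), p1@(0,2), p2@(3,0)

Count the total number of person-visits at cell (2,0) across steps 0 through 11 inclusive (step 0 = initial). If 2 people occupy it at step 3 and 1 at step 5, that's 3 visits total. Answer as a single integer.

Step 0: p0@(4,0) p1@(0,2) p2@(3,0) -> at (2,0): 0 [-], cum=0
Step 1: p0@ESC p1@(1,2) p2@(4,0) -> at (2,0): 0 [-], cum=0
Step 2: p0@ESC p1@(1,1) p2@ESC -> at (2,0): 0 [-], cum=0
Step 3: p0@ESC p1@ESC p2@ESC -> at (2,0): 0 [-], cum=0
Total visits = 0

Answer: 0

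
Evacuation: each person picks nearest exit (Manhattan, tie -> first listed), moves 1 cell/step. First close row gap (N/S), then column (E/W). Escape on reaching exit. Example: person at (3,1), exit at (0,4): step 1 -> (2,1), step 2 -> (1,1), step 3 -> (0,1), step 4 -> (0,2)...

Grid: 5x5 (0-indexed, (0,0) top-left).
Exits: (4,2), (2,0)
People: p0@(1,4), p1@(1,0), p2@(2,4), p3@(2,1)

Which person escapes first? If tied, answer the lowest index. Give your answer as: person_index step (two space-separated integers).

Step 1: p0:(1,4)->(2,4) | p1:(1,0)->(2,0)->EXIT | p2:(2,4)->(3,4) | p3:(2,1)->(2,0)->EXIT
Step 2: p0:(2,4)->(3,4) | p1:escaped | p2:(3,4)->(4,4) | p3:escaped
Step 3: p0:(3,4)->(4,4) | p1:escaped | p2:(4,4)->(4,3) | p3:escaped
Step 4: p0:(4,4)->(4,3) | p1:escaped | p2:(4,3)->(4,2)->EXIT | p3:escaped
Step 5: p0:(4,3)->(4,2)->EXIT | p1:escaped | p2:escaped | p3:escaped
Exit steps: [5, 1, 4, 1]
First to escape: p1 at step 1

Answer: 1 1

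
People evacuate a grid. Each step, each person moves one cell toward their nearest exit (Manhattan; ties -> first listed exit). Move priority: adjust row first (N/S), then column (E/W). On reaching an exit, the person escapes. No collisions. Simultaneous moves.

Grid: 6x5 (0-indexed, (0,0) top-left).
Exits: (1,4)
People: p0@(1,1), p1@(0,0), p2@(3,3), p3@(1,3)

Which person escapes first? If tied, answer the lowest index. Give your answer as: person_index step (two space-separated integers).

Step 1: p0:(1,1)->(1,2) | p1:(0,0)->(1,0) | p2:(3,3)->(2,3) | p3:(1,3)->(1,4)->EXIT
Step 2: p0:(1,2)->(1,3) | p1:(1,0)->(1,1) | p2:(2,3)->(1,3) | p3:escaped
Step 3: p0:(1,3)->(1,4)->EXIT | p1:(1,1)->(1,2) | p2:(1,3)->(1,4)->EXIT | p3:escaped
Step 4: p0:escaped | p1:(1,2)->(1,3) | p2:escaped | p3:escaped
Step 5: p0:escaped | p1:(1,3)->(1,4)->EXIT | p2:escaped | p3:escaped
Exit steps: [3, 5, 3, 1]
First to escape: p3 at step 1

Answer: 3 1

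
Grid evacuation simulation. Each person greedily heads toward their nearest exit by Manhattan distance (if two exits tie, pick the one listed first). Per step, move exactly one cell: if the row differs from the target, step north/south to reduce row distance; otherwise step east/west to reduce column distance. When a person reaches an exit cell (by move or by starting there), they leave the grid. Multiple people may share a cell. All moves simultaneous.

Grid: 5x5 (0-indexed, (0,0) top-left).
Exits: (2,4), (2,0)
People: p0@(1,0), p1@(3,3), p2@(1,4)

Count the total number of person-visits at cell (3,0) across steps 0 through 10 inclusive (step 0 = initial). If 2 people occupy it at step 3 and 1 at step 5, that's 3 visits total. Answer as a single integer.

Answer: 0

Derivation:
Step 0: p0@(1,0) p1@(3,3) p2@(1,4) -> at (3,0): 0 [-], cum=0
Step 1: p0@ESC p1@(2,3) p2@ESC -> at (3,0): 0 [-], cum=0
Step 2: p0@ESC p1@ESC p2@ESC -> at (3,0): 0 [-], cum=0
Total visits = 0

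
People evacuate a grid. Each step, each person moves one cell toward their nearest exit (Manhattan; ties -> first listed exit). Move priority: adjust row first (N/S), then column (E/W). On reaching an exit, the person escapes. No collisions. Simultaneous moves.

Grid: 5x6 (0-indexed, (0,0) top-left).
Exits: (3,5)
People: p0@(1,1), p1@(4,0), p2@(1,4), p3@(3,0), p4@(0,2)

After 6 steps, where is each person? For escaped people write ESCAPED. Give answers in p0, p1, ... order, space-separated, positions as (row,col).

Step 1: p0:(1,1)->(2,1) | p1:(4,0)->(3,0) | p2:(1,4)->(2,4) | p3:(3,0)->(3,1) | p4:(0,2)->(1,2)
Step 2: p0:(2,1)->(3,1) | p1:(3,0)->(3,1) | p2:(2,4)->(3,4) | p3:(3,1)->(3,2) | p4:(1,2)->(2,2)
Step 3: p0:(3,1)->(3,2) | p1:(3,1)->(3,2) | p2:(3,4)->(3,5)->EXIT | p3:(3,2)->(3,3) | p4:(2,2)->(3,2)
Step 4: p0:(3,2)->(3,3) | p1:(3,2)->(3,3) | p2:escaped | p3:(3,3)->(3,4) | p4:(3,2)->(3,3)
Step 5: p0:(3,3)->(3,4) | p1:(3,3)->(3,4) | p2:escaped | p3:(3,4)->(3,5)->EXIT | p4:(3,3)->(3,4)
Step 6: p0:(3,4)->(3,5)->EXIT | p1:(3,4)->(3,5)->EXIT | p2:escaped | p3:escaped | p4:(3,4)->(3,5)->EXIT

ESCAPED ESCAPED ESCAPED ESCAPED ESCAPED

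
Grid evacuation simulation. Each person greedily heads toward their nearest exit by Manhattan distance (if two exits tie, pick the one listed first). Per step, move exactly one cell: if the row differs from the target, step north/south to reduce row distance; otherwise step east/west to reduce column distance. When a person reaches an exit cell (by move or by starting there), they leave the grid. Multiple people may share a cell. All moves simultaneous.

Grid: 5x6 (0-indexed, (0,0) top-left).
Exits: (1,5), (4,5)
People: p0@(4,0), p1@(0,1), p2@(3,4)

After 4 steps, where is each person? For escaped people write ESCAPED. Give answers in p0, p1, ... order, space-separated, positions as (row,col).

Step 1: p0:(4,0)->(4,1) | p1:(0,1)->(1,1) | p2:(3,4)->(4,4)
Step 2: p0:(4,1)->(4,2) | p1:(1,1)->(1,2) | p2:(4,4)->(4,5)->EXIT
Step 3: p0:(4,2)->(4,3) | p1:(1,2)->(1,3) | p2:escaped
Step 4: p0:(4,3)->(4,4) | p1:(1,3)->(1,4) | p2:escaped

(4,4) (1,4) ESCAPED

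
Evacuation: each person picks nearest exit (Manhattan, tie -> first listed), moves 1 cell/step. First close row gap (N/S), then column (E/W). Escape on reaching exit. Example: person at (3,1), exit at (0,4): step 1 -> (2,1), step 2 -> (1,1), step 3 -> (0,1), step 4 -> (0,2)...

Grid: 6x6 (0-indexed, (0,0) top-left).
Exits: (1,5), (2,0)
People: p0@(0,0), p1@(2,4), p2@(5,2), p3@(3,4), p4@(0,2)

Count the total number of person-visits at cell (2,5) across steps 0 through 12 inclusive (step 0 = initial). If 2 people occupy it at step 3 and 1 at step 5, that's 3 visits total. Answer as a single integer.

Step 0: p0@(0,0) p1@(2,4) p2@(5,2) p3@(3,4) p4@(0,2) -> at (2,5): 0 [-], cum=0
Step 1: p0@(1,0) p1@(1,4) p2@(4,2) p3@(2,4) p4@(1,2) -> at (2,5): 0 [-], cum=0
Step 2: p0@ESC p1@ESC p2@(3,2) p3@(1,4) p4@(1,3) -> at (2,5): 0 [-], cum=0
Step 3: p0@ESC p1@ESC p2@(2,2) p3@ESC p4@(1,4) -> at (2,5): 0 [-], cum=0
Step 4: p0@ESC p1@ESC p2@(2,1) p3@ESC p4@ESC -> at (2,5): 0 [-], cum=0
Step 5: p0@ESC p1@ESC p2@ESC p3@ESC p4@ESC -> at (2,5): 0 [-], cum=0
Total visits = 0

Answer: 0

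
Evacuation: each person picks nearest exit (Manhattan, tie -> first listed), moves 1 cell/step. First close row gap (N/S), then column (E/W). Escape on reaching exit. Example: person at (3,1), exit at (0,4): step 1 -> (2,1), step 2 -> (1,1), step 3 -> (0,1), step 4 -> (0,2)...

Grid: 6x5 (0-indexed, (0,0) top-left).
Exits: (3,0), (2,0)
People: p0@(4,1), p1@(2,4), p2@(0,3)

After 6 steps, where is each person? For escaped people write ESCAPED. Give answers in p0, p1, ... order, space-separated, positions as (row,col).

Step 1: p0:(4,1)->(3,1) | p1:(2,4)->(2,3) | p2:(0,3)->(1,3)
Step 2: p0:(3,1)->(3,0)->EXIT | p1:(2,3)->(2,2) | p2:(1,3)->(2,3)
Step 3: p0:escaped | p1:(2,2)->(2,1) | p2:(2,3)->(2,2)
Step 4: p0:escaped | p1:(2,1)->(2,0)->EXIT | p2:(2,2)->(2,1)
Step 5: p0:escaped | p1:escaped | p2:(2,1)->(2,0)->EXIT

ESCAPED ESCAPED ESCAPED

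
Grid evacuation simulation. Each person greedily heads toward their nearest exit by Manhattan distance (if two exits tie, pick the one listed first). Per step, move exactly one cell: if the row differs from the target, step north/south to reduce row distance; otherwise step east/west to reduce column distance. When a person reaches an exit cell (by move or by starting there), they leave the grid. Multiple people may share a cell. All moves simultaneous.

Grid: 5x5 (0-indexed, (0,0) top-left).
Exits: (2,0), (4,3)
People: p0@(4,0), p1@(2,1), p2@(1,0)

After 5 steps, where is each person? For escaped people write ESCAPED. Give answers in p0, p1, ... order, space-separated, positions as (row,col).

Step 1: p0:(4,0)->(3,0) | p1:(2,1)->(2,0)->EXIT | p2:(1,0)->(2,0)->EXIT
Step 2: p0:(3,0)->(2,0)->EXIT | p1:escaped | p2:escaped

ESCAPED ESCAPED ESCAPED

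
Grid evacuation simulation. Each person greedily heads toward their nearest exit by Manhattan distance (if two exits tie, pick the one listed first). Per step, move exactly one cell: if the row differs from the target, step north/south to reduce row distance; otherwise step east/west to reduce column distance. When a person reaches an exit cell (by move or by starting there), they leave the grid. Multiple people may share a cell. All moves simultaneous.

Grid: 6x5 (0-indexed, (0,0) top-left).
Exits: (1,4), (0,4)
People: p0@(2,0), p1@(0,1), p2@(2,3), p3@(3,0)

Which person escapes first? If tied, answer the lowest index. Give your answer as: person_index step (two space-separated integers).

Step 1: p0:(2,0)->(1,0) | p1:(0,1)->(0,2) | p2:(2,3)->(1,3) | p3:(3,0)->(2,0)
Step 2: p0:(1,0)->(1,1) | p1:(0,2)->(0,3) | p2:(1,3)->(1,4)->EXIT | p3:(2,0)->(1,0)
Step 3: p0:(1,1)->(1,2) | p1:(0,3)->(0,4)->EXIT | p2:escaped | p3:(1,0)->(1,1)
Step 4: p0:(1,2)->(1,3) | p1:escaped | p2:escaped | p3:(1,1)->(1,2)
Step 5: p0:(1,3)->(1,4)->EXIT | p1:escaped | p2:escaped | p3:(1,2)->(1,3)
Step 6: p0:escaped | p1:escaped | p2:escaped | p3:(1,3)->(1,4)->EXIT
Exit steps: [5, 3, 2, 6]
First to escape: p2 at step 2

Answer: 2 2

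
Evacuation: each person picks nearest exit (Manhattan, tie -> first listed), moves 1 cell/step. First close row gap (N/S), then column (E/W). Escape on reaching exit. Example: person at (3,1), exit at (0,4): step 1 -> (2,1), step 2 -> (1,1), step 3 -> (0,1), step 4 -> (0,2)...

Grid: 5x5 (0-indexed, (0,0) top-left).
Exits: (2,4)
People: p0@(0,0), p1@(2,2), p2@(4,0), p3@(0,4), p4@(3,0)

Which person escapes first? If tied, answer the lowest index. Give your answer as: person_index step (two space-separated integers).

Answer: 1 2

Derivation:
Step 1: p0:(0,0)->(1,0) | p1:(2,2)->(2,3) | p2:(4,0)->(3,0) | p3:(0,4)->(1,4) | p4:(3,0)->(2,0)
Step 2: p0:(1,0)->(2,0) | p1:(2,3)->(2,4)->EXIT | p2:(3,0)->(2,0) | p3:(1,4)->(2,4)->EXIT | p4:(2,0)->(2,1)
Step 3: p0:(2,0)->(2,1) | p1:escaped | p2:(2,0)->(2,1) | p3:escaped | p4:(2,1)->(2,2)
Step 4: p0:(2,1)->(2,2) | p1:escaped | p2:(2,1)->(2,2) | p3:escaped | p4:(2,2)->(2,3)
Step 5: p0:(2,2)->(2,3) | p1:escaped | p2:(2,2)->(2,3) | p3:escaped | p4:(2,3)->(2,4)->EXIT
Step 6: p0:(2,3)->(2,4)->EXIT | p1:escaped | p2:(2,3)->(2,4)->EXIT | p3:escaped | p4:escaped
Exit steps: [6, 2, 6, 2, 5]
First to escape: p1 at step 2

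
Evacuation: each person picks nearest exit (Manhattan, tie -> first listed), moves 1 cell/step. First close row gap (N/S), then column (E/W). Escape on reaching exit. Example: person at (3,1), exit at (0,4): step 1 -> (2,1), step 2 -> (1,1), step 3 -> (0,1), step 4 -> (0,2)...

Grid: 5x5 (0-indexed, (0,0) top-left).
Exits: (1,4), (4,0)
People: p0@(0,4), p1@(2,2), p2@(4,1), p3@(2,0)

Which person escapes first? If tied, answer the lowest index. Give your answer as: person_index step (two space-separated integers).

Answer: 0 1

Derivation:
Step 1: p0:(0,4)->(1,4)->EXIT | p1:(2,2)->(1,2) | p2:(4,1)->(4,0)->EXIT | p3:(2,0)->(3,0)
Step 2: p0:escaped | p1:(1,2)->(1,3) | p2:escaped | p3:(3,0)->(4,0)->EXIT
Step 3: p0:escaped | p1:(1,3)->(1,4)->EXIT | p2:escaped | p3:escaped
Exit steps: [1, 3, 1, 2]
First to escape: p0 at step 1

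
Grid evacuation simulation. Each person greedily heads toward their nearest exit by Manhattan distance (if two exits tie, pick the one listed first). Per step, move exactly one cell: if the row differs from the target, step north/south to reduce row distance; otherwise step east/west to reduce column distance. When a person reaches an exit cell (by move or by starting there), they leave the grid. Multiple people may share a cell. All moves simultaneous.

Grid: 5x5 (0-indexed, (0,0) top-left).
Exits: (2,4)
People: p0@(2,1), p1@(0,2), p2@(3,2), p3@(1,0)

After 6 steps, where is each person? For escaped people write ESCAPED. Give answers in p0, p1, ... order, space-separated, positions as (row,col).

Step 1: p0:(2,1)->(2,2) | p1:(0,2)->(1,2) | p2:(3,2)->(2,2) | p3:(1,0)->(2,0)
Step 2: p0:(2,2)->(2,3) | p1:(1,2)->(2,2) | p2:(2,2)->(2,3) | p3:(2,0)->(2,1)
Step 3: p0:(2,3)->(2,4)->EXIT | p1:(2,2)->(2,3) | p2:(2,3)->(2,4)->EXIT | p3:(2,1)->(2,2)
Step 4: p0:escaped | p1:(2,3)->(2,4)->EXIT | p2:escaped | p3:(2,2)->(2,3)
Step 5: p0:escaped | p1:escaped | p2:escaped | p3:(2,3)->(2,4)->EXIT

ESCAPED ESCAPED ESCAPED ESCAPED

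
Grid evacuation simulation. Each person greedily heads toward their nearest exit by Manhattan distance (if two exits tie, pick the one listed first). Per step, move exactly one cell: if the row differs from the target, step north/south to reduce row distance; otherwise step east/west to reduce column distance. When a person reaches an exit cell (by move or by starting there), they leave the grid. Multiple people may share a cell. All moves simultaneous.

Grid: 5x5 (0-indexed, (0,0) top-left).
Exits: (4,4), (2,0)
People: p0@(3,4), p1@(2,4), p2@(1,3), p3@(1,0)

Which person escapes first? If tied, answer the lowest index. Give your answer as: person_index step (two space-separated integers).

Step 1: p0:(3,4)->(4,4)->EXIT | p1:(2,4)->(3,4) | p2:(1,3)->(2,3) | p3:(1,0)->(2,0)->EXIT
Step 2: p0:escaped | p1:(3,4)->(4,4)->EXIT | p2:(2,3)->(3,3) | p3:escaped
Step 3: p0:escaped | p1:escaped | p2:(3,3)->(4,3) | p3:escaped
Step 4: p0:escaped | p1:escaped | p2:(4,3)->(4,4)->EXIT | p3:escaped
Exit steps: [1, 2, 4, 1]
First to escape: p0 at step 1

Answer: 0 1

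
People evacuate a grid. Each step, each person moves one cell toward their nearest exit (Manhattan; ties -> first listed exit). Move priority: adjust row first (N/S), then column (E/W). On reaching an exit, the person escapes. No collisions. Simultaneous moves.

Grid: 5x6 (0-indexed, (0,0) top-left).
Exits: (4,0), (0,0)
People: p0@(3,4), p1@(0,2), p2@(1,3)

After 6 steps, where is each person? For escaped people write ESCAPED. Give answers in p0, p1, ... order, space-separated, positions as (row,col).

Step 1: p0:(3,4)->(4,4) | p1:(0,2)->(0,1) | p2:(1,3)->(0,3)
Step 2: p0:(4,4)->(4,3) | p1:(0,1)->(0,0)->EXIT | p2:(0,3)->(0,2)
Step 3: p0:(4,3)->(4,2) | p1:escaped | p2:(0,2)->(0,1)
Step 4: p0:(4,2)->(4,1) | p1:escaped | p2:(0,1)->(0,0)->EXIT
Step 5: p0:(4,1)->(4,0)->EXIT | p1:escaped | p2:escaped

ESCAPED ESCAPED ESCAPED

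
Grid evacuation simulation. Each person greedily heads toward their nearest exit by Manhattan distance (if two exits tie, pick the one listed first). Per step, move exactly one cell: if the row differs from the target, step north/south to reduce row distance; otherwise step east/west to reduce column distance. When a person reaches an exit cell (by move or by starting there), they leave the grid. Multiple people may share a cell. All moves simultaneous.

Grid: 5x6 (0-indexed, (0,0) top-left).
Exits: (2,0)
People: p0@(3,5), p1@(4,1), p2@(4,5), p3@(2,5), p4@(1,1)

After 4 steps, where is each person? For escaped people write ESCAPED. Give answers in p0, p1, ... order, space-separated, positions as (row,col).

Step 1: p0:(3,5)->(2,5) | p1:(4,1)->(3,1) | p2:(4,5)->(3,5) | p3:(2,5)->(2,4) | p4:(1,1)->(2,1)
Step 2: p0:(2,5)->(2,4) | p1:(3,1)->(2,1) | p2:(3,5)->(2,5) | p3:(2,4)->(2,3) | p4:(2,1)->(2,0)->EXIT
Step 3: p0:(2,4)->(2,3) | p1:(2,1)->(2,0)->EXIT | p2:(2,5)->(2,4) | p3:(2,3)->(2,2) | p4:escaped
Step 4: p0:(2,3)->(2,2) | p1:escaped | p2:(2,4)->(2,3) | p3:(2,2)->(2,1) | p4:escaped

(2,2) ESCAPED (2,3) (2,1) ESCAPED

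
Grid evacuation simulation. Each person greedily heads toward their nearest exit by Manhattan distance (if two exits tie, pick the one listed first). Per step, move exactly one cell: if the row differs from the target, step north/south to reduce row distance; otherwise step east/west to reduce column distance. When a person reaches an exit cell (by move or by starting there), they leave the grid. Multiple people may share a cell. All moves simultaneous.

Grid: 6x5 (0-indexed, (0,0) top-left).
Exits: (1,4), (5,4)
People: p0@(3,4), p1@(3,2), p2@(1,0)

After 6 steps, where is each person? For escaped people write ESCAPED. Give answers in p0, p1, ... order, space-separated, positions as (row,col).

Step 1: p0:(3,4)->(2,4) | p1:(3,2)->(2,2) | p2:(1,0)->(1,1)
Step 2: p0:(2,4)->(1,4)->EXIT | p1:(2,2)->(1,2) | p2:(1,1)->(1,2)
Step 3: p0:escaped | p1:(1,2)->(1,3) | p2:(1,2)->(1,3)
Step 4: p0:escaped | p1:(1,3)->(1,4)->EXIT | p2:(1,3)->(1,4)->EXIT

ESCAPED ESCAPED ESCAPED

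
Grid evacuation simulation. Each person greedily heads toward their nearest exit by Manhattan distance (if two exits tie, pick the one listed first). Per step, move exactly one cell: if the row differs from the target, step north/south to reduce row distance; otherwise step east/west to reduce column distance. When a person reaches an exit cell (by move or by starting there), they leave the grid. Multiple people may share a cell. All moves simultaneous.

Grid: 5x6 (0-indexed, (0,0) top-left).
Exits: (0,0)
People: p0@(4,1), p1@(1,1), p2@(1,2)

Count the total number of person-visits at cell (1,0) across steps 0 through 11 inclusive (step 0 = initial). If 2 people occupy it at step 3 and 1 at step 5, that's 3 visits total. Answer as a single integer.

Step 0: p0@(4,1) p1@(1,1) p2@(1,2) -> at (1,0): 0 [-], cum=0
Step 1: p0@(3,1) p1@(0,1) p2@(0,2) -> at (1,0): 0 [-], cum=0
Step 2: p0@(2,1) p1@ESC p2@(0,1) -> at (1,0): 0 [-], cum=0
Step 3: p0@(1,1) p1@ESC p2@ESC -> at (1,0): 0 [-], cum=0
Step 4: p0@(0,1) p1@ESC p2@ESC -> at (1,0): 0 [-], cum=0
Step 5: p0@ESC p1@ESC p2@ESC -> at (1,0): 0 [-], cum=0
Total visits = 0

Answer: 0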